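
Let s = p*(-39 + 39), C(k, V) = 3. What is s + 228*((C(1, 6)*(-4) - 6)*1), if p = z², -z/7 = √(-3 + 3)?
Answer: -4104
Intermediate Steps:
z = 0 (z = -7*√(-3 + 3) = -7*√0 = -7*0 = 0)
p = 0 (p = 0² = 0)
s = 0 (s = 0*(-39 + 39) = 0*0 = 0)
s + 228*((C(1, 6)*(-4) - 6)*1) = 0 + 228*((3*(-4) - 6)*1) = 0 + 228*((-12 - 6)*1) = 0 + 228*(-18*1) = 0 + 228*(-18) = 0 - 4104 = -4104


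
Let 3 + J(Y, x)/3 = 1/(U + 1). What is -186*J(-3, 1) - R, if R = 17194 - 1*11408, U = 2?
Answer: -4298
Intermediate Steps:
J(Y, x) = -8 (J(Y, x) = -9 + 3/(2 + 1) = -9 + 3/3 = -9 + 3*(⅓) = -9 + 1 = -8)
R = 5786 (R = 17194 - 11408 = 5786)
-186*J(-3, 1) - R = -186*(-8) - 1*5786 = 1488 - 5786 = -4298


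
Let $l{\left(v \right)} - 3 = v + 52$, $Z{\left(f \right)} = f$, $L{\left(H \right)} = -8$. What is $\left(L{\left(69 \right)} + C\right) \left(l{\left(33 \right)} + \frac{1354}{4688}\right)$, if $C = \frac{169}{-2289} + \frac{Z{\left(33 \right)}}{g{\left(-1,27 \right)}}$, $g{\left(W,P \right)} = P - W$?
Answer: $- \frac{622157677}{1021984} \approx -608.77$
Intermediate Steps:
$l{\left(v \right)} = 55 + v$ ($l{\left(v \right)} = 3 + \left(v + 52\right) = 3 + \left(52 + v\right) = 55 + v$)
$C = \frac{1445}{1308}$ ($C = \frac{169}{-2289} + \frac{33}{27 - -1} = 169 \left(- \frac{1}{2289}\right) + \frac{33}{27 + 1} = - \frac{169}{2289} + \frac{33}{28} = \frac{1445}{1308} \approx 1.1047$)
$\left(L{\left(69 \right)} + C\right) \left(l{\left(33 \right)} + \frac{1354}{4688}\right) = \left(-8 + \frac{1445}{1308}\right) \left(\left(55 + 33\right) + \frac{1354}{4688}\right) = - \frac{9019 \left(88 + 1354 \cdot \frac{1}{4688}\right)}{1308} = - \frac{9019 \left(88 + \frac{677}{2344}\right)}{1308} = \left(- \frac{9019}{1308}\right) \frac{206949}{2344} = - \frac{622157677}{1021984}$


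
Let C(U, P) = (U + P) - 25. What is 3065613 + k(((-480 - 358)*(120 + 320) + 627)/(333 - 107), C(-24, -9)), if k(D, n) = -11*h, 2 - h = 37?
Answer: 3065998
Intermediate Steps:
h = -35 (h = 2 - 1*37 = 2 - 37 = -35)
C(U, P) = -25 + P + U (C(U, P) = (P + U) - 25 = -25 + P + U)
k(D, n) = 385 (k(D, n) = -11*(-35) = 385)
3065613 + k(((-480 - 358)*(120 + 320) + 627)/(333 - 107), C(-24, -9)) = 3065613 + 385 = 3065998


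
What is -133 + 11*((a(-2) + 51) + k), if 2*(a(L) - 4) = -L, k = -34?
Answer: 109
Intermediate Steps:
a(L) = 4 - L/2 (a(L) = 4 + (-L)/2 = 4 - L/2)
-133 + 11*((a(-2) + 51) + k) = -133 + 11*(((4 - ½*(-2)) + 51) - 34) = -133 + 11*(((4 + 1) + 51) - 34) = -133 + 11*((5 + 51) - 34) = -133 + 11*(56 - 34) = -133 + 11*22 = -133 + 242 = 109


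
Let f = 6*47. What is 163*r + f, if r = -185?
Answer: -29873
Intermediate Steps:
f = 282
163*r + f = 163*(-185) + 282 = -30155 + 282 = -29873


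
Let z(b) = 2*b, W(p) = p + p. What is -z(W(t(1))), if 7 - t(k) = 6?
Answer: -4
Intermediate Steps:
t(k) = 1 (t(k) = 7 - 1*6 = 7 - 6 = 1)
W(p) = 2*p
-z(W(t(1))) = -2*2*1 = -2*2 = -1*4 = -4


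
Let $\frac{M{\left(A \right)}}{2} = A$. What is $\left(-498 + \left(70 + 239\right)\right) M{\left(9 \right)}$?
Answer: $-3402$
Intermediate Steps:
$M{\left(A \right)} = 2 A$
$\left(-498 + \left(70 + 239\right)\right) M{\left(9 \right)} = \left(-498 + \left(70 + 239\right)\right) 2 \cdot 9 = \left(-498 + 309\right) 18 = \left(-189\right) 18 = -3402$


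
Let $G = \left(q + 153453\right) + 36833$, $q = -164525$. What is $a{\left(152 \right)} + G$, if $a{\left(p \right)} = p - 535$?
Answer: $25378$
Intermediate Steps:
$a{\left(p \right)} = -535 + p$
$G = 25761$ ($G = \left(-164525 + 153453\right) + 36833 = -11072 + 36833 = 25761$)
$a{\left(152 \right)} + G = \left(-535 + 152\right) + 25761 = -383 + 25761 = 25378$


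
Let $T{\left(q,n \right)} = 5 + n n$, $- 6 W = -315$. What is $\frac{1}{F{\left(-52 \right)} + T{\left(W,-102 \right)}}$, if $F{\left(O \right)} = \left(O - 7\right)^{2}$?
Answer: $\frac{1}{13890} \approx 7.1994 \cdot 10^{-5}$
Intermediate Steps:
$W = \frac{105}{2}$ ($W = \left(- \frac{1}{6}\right) \left(-315\right) = \frac{105}{2} \approx 52.5$)
$F{\left(O \right)} = \left(-7 + O\right)^{2}$
$T{\left(q,n \right)} = 5 + n^{2}$
$\frac{1}{F{\left(-52 \right)} + T{\left(W,-102 \right)}} = \frac{1}{\left(-7 - 52\right)^{2} + \left(5 + \left(-102\right)^{2}\right)} = \frac{1}{\left(-59\right)^{2} + \left(5 + 10404\right)} = \frac{1}{3481 + 10409} = \frac{1}{13890}$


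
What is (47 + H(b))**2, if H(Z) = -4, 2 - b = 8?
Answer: 1849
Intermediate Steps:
b = -6 (b = 2 - 1*8 = 2 - 8 = -6)
(47 + H(b))**2 = (47 - 4)**2 = 43**2 = 1849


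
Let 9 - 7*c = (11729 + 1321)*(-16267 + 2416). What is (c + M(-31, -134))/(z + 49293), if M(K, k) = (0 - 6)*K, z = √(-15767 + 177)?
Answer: 8910047949273/17008708073 - 180756861*I*√15590/17008708073 ≈ 523.85 - 1.3269*I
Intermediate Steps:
z = I*√15590 (z = √(-15590) = I*√15590 ≈ 124.86*I)
c = 180755559/7 (c = 9/7 - (11729 + 1321)*(-16267 + 2416)/7 = 9/7 - 13050*(-13851)/7 = 9/7 - ⅐*(-180755550) = 9/7 + 180755550/7 = 180755559/7 ≈ 2.5822e+7)
M(K, k) = -6*K
(c + M(-31, -134))/(z + 49293) = (180755559/7 - 6*(-31))/(I*√15590 + 49293) = (180755559/7 + 186)/(49293 + I*√15590) = 180756861/(7*(49293 + I*√15590))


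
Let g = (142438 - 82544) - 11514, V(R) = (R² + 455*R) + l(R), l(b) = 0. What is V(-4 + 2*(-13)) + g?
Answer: 35630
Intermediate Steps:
V(R) = R² + 455*R (V(R) = (R² + 455*R) + 0 = R² + 455*R)
g = 48380 (g = 59894 - 11514 = 48380)
V(-4 + 2*(-13)) + g = (-4 + 2*(-13))*(455 + (-4 + 2*(-13))) + 48380 = (-4 - 26)*(455 + (-4 - 26)) + 48380 = -30*(455 - 30) + 48380 = -30*425 + 48380 = -12750 + 48380 = 35630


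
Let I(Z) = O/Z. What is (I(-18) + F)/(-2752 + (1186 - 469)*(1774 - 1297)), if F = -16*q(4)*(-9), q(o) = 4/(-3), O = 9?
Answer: -385/678514 ≈ -0.00056742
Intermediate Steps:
q(o) = -4/3 (q(o) = 4*(-⅓) = -4/3)
I(Z) = 9/Z
F = -192 (F = -16*(-4/3)*(-9) = (64/3)*(-9) = -192)
(I(-18) + F)/(-2752 + (1186 - 469)*(1774 - 1297)) = (9/(-18) - 192)/(-2752 + (1186 - 469)*(1774 - 1297)) = (9*(-1/18) - 192)/(-2752 + 717*477) = (-½ - 192)/(-2752 + 342009) = -385/2/339257 = -385/2*1/339257 = -385/678514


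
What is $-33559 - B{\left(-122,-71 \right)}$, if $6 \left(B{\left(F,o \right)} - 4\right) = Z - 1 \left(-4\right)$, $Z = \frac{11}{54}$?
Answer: $- \frac{10874639}{324} \approx -33564.0$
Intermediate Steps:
$Z = \frac{11}{54}$ ($Z = 11 \cdot \frac{1}{54} = \frac{11}{54} \approx 0.2037$)
$B{\left(F,o \right)} = \frac{1523}{324}$ ($B{\left(F,o \right)} = 4 + \frac{\frac{11}{54} - 1 \left(-4\right)}{6} = 4 + \frac{\frac{11}{54} - -4}{6} = 4 + \frac{\frac{11}{54} + 4}{6} = 4 + \frac{1}{6} \cdot \frac{227}{54} = 4 + \frac{227}{324} = \frac{1523}{324}$)
$-33559 - B{\left(-122,-71 \right)} = -33559 - \frac{1523}{324} = - \frac{10874639}{324}$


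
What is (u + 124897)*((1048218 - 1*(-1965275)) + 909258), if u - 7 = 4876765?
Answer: 19620302071419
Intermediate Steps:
u = 4876772 (u = 7 + 4876765 = 4876772)
(u + 124897)*((1048218 - 1*(-1965275)) + 909258) = (4876772 + 124897)*((1048218 - 1*(-1965275)) + 909258) = 5001669*((1048218 + 1965275) + 909258) = 5001669*(3013493 + 909258) = 5001669*3922751 = 19620302071419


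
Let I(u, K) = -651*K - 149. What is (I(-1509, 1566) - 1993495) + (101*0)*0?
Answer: -3013110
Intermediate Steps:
I(u, K) = -149 - 651*K
(I(-1509, 1566) - 1993495) + (101*0)*0 = ((-149 - 651*1566) - 1993495) + (101*0)*0 = ((-149 - 1019466) - 1993495) + 0*0 = (-1019615 - 1993495) + 0 = -3013110 + 0 = -3013110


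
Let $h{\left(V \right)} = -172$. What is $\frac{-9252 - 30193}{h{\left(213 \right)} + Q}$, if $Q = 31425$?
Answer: $- \frac{39445}{31253} \approx -1.2621$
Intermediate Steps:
$\frac{-9252 - 30193}{h{\left(213 \right)} + Q} = \frac{-9252 - 30193}{-172 + 31425} = - \frac{39445}{31253}$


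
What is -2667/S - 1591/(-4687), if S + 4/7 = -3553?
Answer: 2955296/2711375 ≈ 1.0900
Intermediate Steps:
S = -24875/7 (S = -4/7 - 3553 = -24875/7 ≈ -3553.6)
-2667/S - 1591/(-4687) = -2667/(-24875/7) - 1591/(-4687) = -2667*(-7/24875) - 1591*(-1/4687) = 18669/24875 + 37/109 = 2955296/2711375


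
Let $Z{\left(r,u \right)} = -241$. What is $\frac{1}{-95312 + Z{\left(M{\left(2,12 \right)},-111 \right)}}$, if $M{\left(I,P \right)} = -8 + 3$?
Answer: $- \frac{1}{95553} \approx -1.0465 \cdot 10^{-5}$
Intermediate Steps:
$M{\left(I,P \right)} = -5$
$\frac{1}{-95312 + Z{\left(M{\left(2,12 \right)},-111 \right)}} = \frac{1}{-95312 - 241} = \frac{1}{-95553} = - \frac{1}{95553}$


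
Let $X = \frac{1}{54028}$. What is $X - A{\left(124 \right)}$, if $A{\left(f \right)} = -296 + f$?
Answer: $\frac{9292817}{54028} \approx 172.0$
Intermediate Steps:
$X = \frac{1}{54028} \approx 1.8509 \cdot 10^{-5}$
$X - A{\left(124 \right)} = \frac{1}{54028} - \left(-296 + 124\right) = \frac{1}{54028} - -172 = \frac{1}{54028} + 172 = \frac{9292817}{54028}$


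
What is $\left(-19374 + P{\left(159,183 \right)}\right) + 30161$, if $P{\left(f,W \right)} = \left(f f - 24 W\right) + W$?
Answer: $31859$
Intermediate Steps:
$P{\left(f,W \right)} = f^{2} - 23 W$ ($P{\left(f,W \right)} = \left(f^{2} - 24 W\right) + W = f^{2} - 23 W$)
$\left(-19374 + P{\left(159,183 \right)}\right) + 30161 = \left(-19374 + \left(159^{2} - 4209\right)\right) + 30161 = \left(-19374 + \left(25281 - 4209\right)\right) + 30161 = \left(-19374 + 21072\right) + 30161 = 1698 + 30161 = 31859$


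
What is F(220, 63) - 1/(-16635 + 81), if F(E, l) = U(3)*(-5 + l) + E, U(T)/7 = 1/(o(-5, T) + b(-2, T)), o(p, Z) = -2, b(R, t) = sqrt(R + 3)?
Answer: -3079043/16554 ≈ -186.00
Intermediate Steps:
b(R, t) = sqrt(3 + R)
U(T) = -7 (U(T) = 7/(-2 + sqrt(3 - 2)) = 7/(-2 + sqrt(1)) = 7/(-2 + 1) = 7/(-1) = 7*(-1) = -7)
F(E, l) = 35 + E - 7*l (F(E, l) = -7*(-5 + l) + E = (35 - 7*l) + E = 35 + E - 7*l)
F(220, 63) - 1/(-16635 + 81) = (35 + 220 - 7*63) - 1/(-16635 + 81) = (35 + 220 - 441) - 1/(-16554) = -186 - 1*(-1/16554) = -186 + 1/16554 = -3079043/16554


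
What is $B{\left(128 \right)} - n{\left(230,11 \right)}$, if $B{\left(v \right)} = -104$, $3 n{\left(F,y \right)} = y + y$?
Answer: $- \frac{334}{3} \approx -111.33$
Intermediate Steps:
$n{\left(F,y \right)} = \frac{2 y}{3}$ ($n{\left(F,y \right)} = \frac{y + y}{3} = \frac{2 y}{3}$)
$B{\left(128 \right)} - n{\left(230,11 \right)} = -104 - \frac{2}{3} \cdot 11 = -104 - \frac{22}{3} = - \frac{334}{3}$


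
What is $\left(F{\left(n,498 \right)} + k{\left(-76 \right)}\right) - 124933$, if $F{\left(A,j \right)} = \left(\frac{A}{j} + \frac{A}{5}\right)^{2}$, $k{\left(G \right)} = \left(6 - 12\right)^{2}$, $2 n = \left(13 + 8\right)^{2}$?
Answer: $- \frac{338698901719}{2755600} \approx -1.2291 \cdot 10^{5}$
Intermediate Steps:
$n = \frac{441}{2}$ ($n = \frac{\left(13 + 8\right)^{2}}{2} = \frac{21^{2}}{2} = \frac{1}{2} \cdot 441 = \frac{441}{2} \approx 220.5$)
$k{\left(G \right)} = 36$ ($k{\left(G \right)} = \left(-6\right)^{2} = 36$)
$F{\left(A,j \right)} = \left(\frac{A}{5} + \frac{A}{j}\right)^{2}$ ($F{\left(A,j \right)} = \left(\frac{A}{j} + A \frac{1}{5}\right)^{2} = \left(\frac{A}{j} + \frac{A}{5}\right)^{2} = \left(\frac{A}{5} + \frac{A}{j}\right)^{2}$)
$\left(F{\left(n,498 \right)} + k{\left(-76 \right)}\right) - 124933 = \left(\frac{\left(\frac{441}{2}\right)^{2} \left(5 + 498\right)^{2}}{25 \cdot 248004} + 36\right) - 124933 = \left(\frac{1}{25} \cdot \frac{194481}{4} \cdot \frac{1}{248004} \cdot 503^{2} + 36\right) - 124933 = \left(\frac{1}{25} \cdot \frac{194481}{4} \cdot \frac{1}{248004} \cdot 253009 + 36\right) - 124933 = \left(\frac{5467271481}{2755600} + 36\right) - 124933 = \frac{5566473081}{2755600} - 124933 = - \frac{338698901719}{2755600}$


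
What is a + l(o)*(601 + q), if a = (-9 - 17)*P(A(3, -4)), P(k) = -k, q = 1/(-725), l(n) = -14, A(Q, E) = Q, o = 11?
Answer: -6043586/725 ≈ -8336.0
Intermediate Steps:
q = -1/725 ≈ -0.0013793
a = 78 (a = (-9 - 17)*(-1*3) = -26*(-3) = 78)
a + l(o)*(601 + q) = 78 - 14*(601 - 1/725) = 78 - 14*435724/725 = 78 - 6100136/725 = -6043586/725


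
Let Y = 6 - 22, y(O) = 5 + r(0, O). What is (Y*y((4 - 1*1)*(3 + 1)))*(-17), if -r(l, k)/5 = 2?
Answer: -1360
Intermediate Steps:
r(l, k) = -10 (r(l, k) = -5*2 = -10)
y(O) = -5 (y(O) = 5 - 10 = -5)
Y = -16
(Y*y((4 - 1*1)*(3 + 1)))*(-17) = -16*(-5)*(-17) = 80*(-17) = -1360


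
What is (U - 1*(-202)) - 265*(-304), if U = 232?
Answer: 80994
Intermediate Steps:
(U - 1*(-202)) - 265*(-304) = (232 - 1*(-202)) - 265*(-304) = (232 + 202) + 80560 = 434 + 80560 = 80994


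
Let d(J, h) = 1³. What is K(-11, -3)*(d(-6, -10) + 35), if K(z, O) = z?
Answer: -396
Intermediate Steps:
d(J, h) = 1
K(-11, -3)*(d(-6, -10) + 35) = -11*(1 + 35) = -11*36 = -396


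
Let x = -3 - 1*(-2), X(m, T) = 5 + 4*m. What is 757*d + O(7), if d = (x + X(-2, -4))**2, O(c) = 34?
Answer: 12146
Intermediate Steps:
x = -1 (x = -3 + 2 = -1)
d = 16 (d = (-1 + (5 + 4*(-2)))**2 = (-1 + (5 - 8))**2 = (-1 - 3)**2 = (-4)**2 = 16)
757*d + O(7) = 757*16 + 34 = 12112 + 34 = 12146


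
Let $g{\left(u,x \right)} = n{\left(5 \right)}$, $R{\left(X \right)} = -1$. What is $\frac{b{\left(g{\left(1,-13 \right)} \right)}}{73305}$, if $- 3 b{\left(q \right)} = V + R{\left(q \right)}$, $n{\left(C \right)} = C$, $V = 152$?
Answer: $- \frac{151}{219915} \approx -0.00068663$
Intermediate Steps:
$g{\left(u,x \right)} = 5$
$b{\left(q \right)} = - \frac{151}{3}$ ($b{\left(q \right)} = - \frac{152 - 1}{3} = \left(- \frac{1}{3}\right) 151 = - \frac{151}{3}$)
$\frac{b{\left(g{\left(1,-13 \right)} \right)}}{73305} = - \frac{151}{3 \cdot 73305} = \left(- \frac{151}{3}\right) \frac{1}{73305} = - \frac{151}{219915}$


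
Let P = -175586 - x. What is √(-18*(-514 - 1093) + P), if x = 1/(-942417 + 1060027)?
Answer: 3*I*√225401951189290/117610 ≈ 382.96*I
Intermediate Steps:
x = 1/117610 ≈ 8.5027e-6
P = -20650669461/117610 (P = -175586 - 1*1/117610 = -175586 - 1/117610 = -20650669461/117610 ≈ -1.7559e+5)
√(-18*(-514 - 1093) + P) = √(-18*(-514 - 1093) - 20650669461/117610) = √(-18*(-1607) - 20650669461/117610) = √(28926 - 20650669461/117610) = √(-17248682601/117610) = 3*I*√225401951189290/117610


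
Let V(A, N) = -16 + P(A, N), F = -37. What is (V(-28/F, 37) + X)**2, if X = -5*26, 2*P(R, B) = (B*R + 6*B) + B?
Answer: 25/4 ≈ 6.2500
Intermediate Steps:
P(R, B) = 7*B/2 + B*R/2 (P(R, B) = ((B*R + 6*B) + B)/2 = ((6*B + B*R) + B)/2 = (7*B + B*R)/2 = 7*B/2 + B*R/2)
X = -130
V(A, N) = -16 + N*(7 + A)/2
(V(-28/F, 37) + X)**2 = ((-16 + (1/2)*37*(7 - 28/(-37))) - 130)**2 = ((-16 + (1/2)*37*(7 - 28*(-1/37))) - 130)**2 = ((-16 + (1/2)*37*(7 + 28/37)) - 130)**2 = ((-16 + (1/2)*37*(287/37)) - 130)**2 = ((-16 + 287/2) - 130)**2 = (255/2 - 130)**2 = (-5/2)**2 = 25/4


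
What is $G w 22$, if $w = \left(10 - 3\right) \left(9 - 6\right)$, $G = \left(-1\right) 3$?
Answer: $-1386$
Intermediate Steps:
$G = -3$
$w = 21$ ($w = 7 \cdot 3 = 21$)
$G w 22 = \left(-3\right) 21 \cdot 22 = \left(-63\right) 22 = -1386$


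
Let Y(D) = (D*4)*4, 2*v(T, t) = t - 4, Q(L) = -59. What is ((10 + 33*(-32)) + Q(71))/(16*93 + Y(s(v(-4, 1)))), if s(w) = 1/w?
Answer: -3315/4432 ≈ -0.74797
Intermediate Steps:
v(T, t) = -2 + t/2 (v(T, t) = (t - 4)/2 = (-4 + t)/2 = -2 + t/2)
Y(D) = 16*D (Y(D) = (4*D)*4 = 16*D)
((10 + 33*(-32)) + Q(71))/(16*93 + Y(s(v(-4, 1)))) = ((10 + 33*(-32)) - 59)/(16*93 + 16/(-2 + (1/2)*1)) = ((10 - 1056) - 59)/(1488 + 16/(-2 + 1/2)) = (-1046 - 59)/(1488 + 16/(-3/2)) = -1105/(1488 + 16*(-2/3)) = -1105/(1488 - 32/3) = -1105/4432/3 = -1105*3/4432 = -3315/4432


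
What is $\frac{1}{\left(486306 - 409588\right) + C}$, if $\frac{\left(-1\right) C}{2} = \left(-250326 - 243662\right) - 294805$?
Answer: $\frac{1}{1654304} \approx 6.0448 \cdot 10^{-7}$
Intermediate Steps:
$C = 1577586$ ($C = - 2 \left(\left(-250326 - 243662\right) - 294805\right) = - 2 \left(-493988 - 294805\right) = \left(-2\right) \left(-788793\right) = 1577586$)
$\frac{1}{\left(486306 - 409588\right) + C} = \frac{1}{\left(486306 - 409588\right) + 1577586} = \frac{1}{76718 + 1577586} = \frac{1}{1654304}$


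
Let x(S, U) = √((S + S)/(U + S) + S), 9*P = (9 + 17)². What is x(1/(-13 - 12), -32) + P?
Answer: 676/9 + I*√66839/1335 ≈ 75.111 + 0.19366*I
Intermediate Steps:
P = 676/9 (P = (9 + 17)²/9 = (⅑)*26² = (⅑)*676 = 676/9 ≈ 75.111)
x(S, U) = √(S + 2*S/(S + U)) (x(S, U) = √((2*S)/(S + U) + S) = √(2*S/(S + U) + S) = √(S + 2*S/(S + U)))
x(1/(-13 - 12), -32) + P = √((2 + 1/(-13 - 12) - 32)/((-13 - 12)*(1/(-13 - 12) - 32))) + 676/9 = √((2 + 1/(-25) - 32)/((-25)*(1/(-25) - 32))) + 676/9 = √(-(2 - 1/25 - 32)/(25*(-1/25 - 32))) + 676/9 = √(-1/25*(-751/25)/(-801/25)) + 676/9 = √(-1/25*(-25/801)*(-751/25)) + 676/9 = √(-751/20025) + 676/9 = I*√66839/1335 + 676/9 = 676/9 + I*√66839/1335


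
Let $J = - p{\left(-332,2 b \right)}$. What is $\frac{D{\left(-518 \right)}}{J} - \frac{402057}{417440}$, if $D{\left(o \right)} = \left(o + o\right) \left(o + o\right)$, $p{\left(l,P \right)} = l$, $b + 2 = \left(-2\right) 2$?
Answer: $\frac{111975799829}{34647520} \approx 3231.9$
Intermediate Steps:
$b = -6$ ($b = -2 - 4 = -6$)
$D{\left(o \right)} = 4 o^{2}$ ($D{\left(o \right)} = 2 o 2 o = 4 o^{2}$)
$J = 332$ ($J = \left(-1\right) \left(-332\right) = 332$)
$\frac{D{\left(-518 \right)}}{J} - \frac{402057}{417440} = \frac{4 \left(-518\right)^{2}}{332} - \frac{402057}{417440} = 4 \cdot 268324 \cdot \frac{1}{332} - \frac{402057}{417440} = 1073296 \cdot \frac{1}{332} - \frac{402057}{417440} = \frac{268324}{83} - \frac{402057}{417440} = \frac{111975799829}{34647520}$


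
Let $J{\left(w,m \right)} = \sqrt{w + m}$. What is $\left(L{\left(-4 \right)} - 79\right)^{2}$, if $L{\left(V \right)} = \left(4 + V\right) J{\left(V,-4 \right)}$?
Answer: $6241$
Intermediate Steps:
$J{\left(w,m \right)} = \sqrt{m + w}$
$L{\left(V \right)} = \sqrt{-4 + V} \left(4 + V\right)$ ($L{\left(V \right)} = \left(4 + V\right) \sqrt{-4 + V} = \sqrt{-4 + V} \left(4 + V\right)$)
$\left(L{\left(-4 \right)} - 79\right)^{2} = \left(\sqrt{-4 - 4} \left(4 - 4\right) - 79\right)^{2} = \left(\sqrt{-8} \cdot 0 - 79\right)^{2} = \left(2 i \sqrt{2} \cdot 0 - 79\right)^{2} = \left(0 - 79\right)^{2} = \left(-79\right)^{2} = 6241$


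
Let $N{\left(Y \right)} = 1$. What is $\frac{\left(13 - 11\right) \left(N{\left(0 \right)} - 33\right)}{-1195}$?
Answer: $\frac{64}{1195} \approx 0.053557$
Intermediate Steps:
$\frac{\left(13 - 11\right) \left(N{\left(0 \right)} - 33\right)}{-1195} = \frac{\left(13 - 11\right) \left(1 - 33\right)}{-1195} = 2 \left(-32\right) \left(- \frac{1}{1195}\right) = \left(-64\right) \left(- \frac{1}{1195}\right) = \frac{64}{1195}$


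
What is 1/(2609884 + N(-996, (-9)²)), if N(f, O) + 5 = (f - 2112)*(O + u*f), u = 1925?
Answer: 1/5961326531 ≈ 1.6775e-10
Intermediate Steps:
N(f, O) = -5 + (-2112 + f)*(O + 1925*f) (N(f, O) = -5 + (f - 2112)*(O + 1925*f) = -5 + (-2112 + f)*(O + 1925*f))
1/(2609884 + N(-996, (-9)²)) = 1/(2609884 + (-5 - 4065600*(-996) - 2112*(-9)² + 1925*(-996)² + (-9)²*(-996))) = 1/(2609884 + (-5 + 4049337600 - 2112*81 + 1925*992016 + 81*(-996))) = 1/(2609884 + (-5 + 4049337600 - 171072 + 1909630800 - 80676)) = 1/(2609884 + 5958716647) = 1/5961326531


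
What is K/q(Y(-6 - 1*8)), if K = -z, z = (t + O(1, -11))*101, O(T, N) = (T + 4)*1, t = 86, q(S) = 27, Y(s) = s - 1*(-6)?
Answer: -9191/27 ≈ -340.41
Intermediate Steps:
Y(s) = 6 + s (Y(s) = s + 6 = 6 + s)
O(T, N) = 4 + T (O(T, N) = (4 + T)*1 = 4 + T)
z = 9191 (z = (86 + (4 + 1))*101 = (86 + 5)*101 = 91*101 = 9191)
K = -9191 (K = -1*9191 = -9191)
K/q(Y(-6 - 1*8)) = -9191/27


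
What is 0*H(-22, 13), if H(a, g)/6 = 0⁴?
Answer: 0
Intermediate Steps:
H(a, g) = 0 (H(a, g) = 6*0⁴ = 6*0 = 0)
0*H(-22, 13) = 0*0 = 0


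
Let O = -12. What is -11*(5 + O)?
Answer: 77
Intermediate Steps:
-11*(5 + O) = -11*(5 - 12) = -11*(-7) = 77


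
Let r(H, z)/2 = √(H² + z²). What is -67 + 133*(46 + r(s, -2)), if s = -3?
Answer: 6051 + 266*√13 ≈ 7010.1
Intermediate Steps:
r(H, z) = 2*√(H² + z²)
-67 + 133*(46 + r(s, -2)) = -67 + 133*(46 + 2*√((-3)² + (-2)²)) = -67 + 133*(46 + 2*√(9 + 4)) = -67 + 133*(46 + 2*√13) = -67 + (6118 + 266*√13) = 6051 + 266*√13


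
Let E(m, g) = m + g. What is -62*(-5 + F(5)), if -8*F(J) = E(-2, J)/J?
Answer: 6293/20 ≈ 314.65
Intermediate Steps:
E(m, g) = g + m
F(J) = -(-2 + J)/(8*J) (F(J) = -(J - 2)/(8*J) = -(-2 + J)/(8*J))
-62*(-5 + F(5)) = -62*(-5 + (⅛)*(2 - 1*5)/5) = -62*(-5 + (⅛)*(⅕)*(2 - 5)) = -62*(-5 + (⅛)*(⅕)*(-3)) = -62*(-5 - 3/40) = -62*(-203/40) = 6293/20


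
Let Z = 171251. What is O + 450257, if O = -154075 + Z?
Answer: 467433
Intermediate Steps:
O = 17176 (O = -154075 + 171251 = 17176)
O + 450257 = 17176 + 450257 = 467433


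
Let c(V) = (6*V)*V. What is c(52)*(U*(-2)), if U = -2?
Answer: 64896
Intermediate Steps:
c(V) = 6*V²
c(52)*(U*(-2)) = (6*52²)*(-2*(-2)) = (6*2704)*4 = 16224*4 = 64896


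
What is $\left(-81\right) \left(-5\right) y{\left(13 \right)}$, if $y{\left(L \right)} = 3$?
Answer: $1215$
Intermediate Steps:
$\left(-81\right) \left(-5\right) y{\left(13 \right)} = \left(-81\right) \left(-5\right) 3 = 405 \cdot 3 = 1215$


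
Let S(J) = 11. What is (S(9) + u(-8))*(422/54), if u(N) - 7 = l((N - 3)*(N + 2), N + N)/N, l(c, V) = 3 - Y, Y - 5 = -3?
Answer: 30173/216 ≈ 139.69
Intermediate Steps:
Y = 2 (Y = 5 - 3 = 2)
l(c, V) = 1 (l(c, V) = 3 - 1*2 = 3 - 2 = 1)
u(N) = 7 + 1/N
(S(9) + u(-8))*(422/54) = (11 + (7 + 1/(-8)))*(422/54) = (11 + (7 - ⅛))*(422*(1/54)) = (11 + 55/8)*(211/27) = (143/8)*(211/27) = 30173/216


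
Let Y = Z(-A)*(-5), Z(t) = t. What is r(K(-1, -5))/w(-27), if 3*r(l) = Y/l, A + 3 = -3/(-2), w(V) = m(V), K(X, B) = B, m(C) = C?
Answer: -1/54 ≈ -0.018519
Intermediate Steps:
w(V) = V
A = -3/2 (A = -3 - 3/(-2) = -3 - 3*(-½) = -3 + 3/2 = -3/2 ≈ -1.5000)
Y = -15/2 (Y = -1*(-3/2)*(-5) = (3/2)*(-5) = -15/2 ≈ -7.5000)
r(l) = -5/(2*l) (r(l) = (-15/(2*l))/3 = -5/(2*l))
r(K(-1, -5))/w(-27) = -5/2/(-5)/(-27) = -5/2*(-⅕)*(-1/27) = (½)*(-1/27) = -1/54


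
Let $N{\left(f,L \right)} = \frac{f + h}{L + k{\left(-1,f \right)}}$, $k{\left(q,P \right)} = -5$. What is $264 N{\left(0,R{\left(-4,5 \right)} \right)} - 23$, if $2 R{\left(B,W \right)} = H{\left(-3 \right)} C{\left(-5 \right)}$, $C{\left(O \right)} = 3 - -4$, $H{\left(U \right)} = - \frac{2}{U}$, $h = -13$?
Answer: $1264$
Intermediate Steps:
$C{\left(O \right)} = 7$ ($C{\left(O \right)} = 3 + 4 = 7$)
$R{\left(B,W \right)} = \frac{7}{3}$ ($R{\left(B,W \right)} = \frac{- \frac{2}{-3} \cdot 7}{2} = \frac{\left(-2\right) \left(- \frac{1}{3}\right) 7}{2} = \frac{\frac{2}{3} \cdot 7}{2} = \frac{1}{2} \cdot \frac{14}{3} = \frac{7}{3}$)
$N{\left(f,L \right)} = \frac{-13 + f}{-5 + L}$ ($N{\left(f,L \right)} = \frac{f - 13}{L - 5} = \frac{-13 + f}{-5 + L}$)
$264 N{\left(0,R{\left(-4,5 \right)} \right)} - 23 = 264 \frac{-13 + 0}{-5 + \frac{7}{3}} - 23 = 264 \frac{1}{- \frac{8}{3}} \left(-13\right) - 23 = 264 \left(\left(- \frac{3}{8}\right) \left(-13\right)\right) - 23 = 264 \cdot \frac{39}{8} - 23 = 1287 - 23 = 1264$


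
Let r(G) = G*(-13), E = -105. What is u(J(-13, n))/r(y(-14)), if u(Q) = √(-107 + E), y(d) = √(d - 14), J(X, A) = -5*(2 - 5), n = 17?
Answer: -√371/91 ≈ -0.21166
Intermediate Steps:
J(X, A) = 15 (J(X, A) = -5*(-3) = 15)
y(d) = √(-14 + d)
r(G) = -13*G
u(Q) = 2*I*√53 (u(Q) = √(-107 - 105) = √(-212) = 2*I*√53)
u(J(-13, n))/r(y(-14)) = (2*I*√53)/((-13*√(-14 - 14))) = (2*I*√53)/((-26*I*√7)) = (2*I*√53)*(I*√7/182) = -√371/91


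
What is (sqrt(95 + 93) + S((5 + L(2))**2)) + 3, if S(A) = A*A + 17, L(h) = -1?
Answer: 276 + 2*sqrt(47) ≈ 289.71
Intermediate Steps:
S(A) = 17 + A**2 (S(A) = A**2 + 17 = 17 + A**2)
(sqrt(95 + 93) + S((5 + L(2))**2)) + 3 = (sqrt(95 + 93) + (17 + ((5 - 1)**2)**2)) + 3 = (sqrt(188) + (17 + (4**2)**2)) + 3 = (2*sqrt(47) + (17 + 16**2)) + 3 = (2*sqrt(47) + (17 + 256)) + 3 = (2*sqrt(47) + 273) + 3 = (273 + 2*sqrt(47)) + 3 = 276 + 2*sqrt(47)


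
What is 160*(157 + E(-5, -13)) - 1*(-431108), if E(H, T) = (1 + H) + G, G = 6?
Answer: 456548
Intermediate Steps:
E(H, T) = 7 + H (E(H, T) = (1 + H) + 6 = 7 + H)
160*(157 + E(-5, -13)) - 1*(-431108) = 160*(157 + (7 - 5)) - 1*(-431108) = 160*(157 + 2) + 431108 = 160*159 + 431108 = 25440 + 431108 = 456548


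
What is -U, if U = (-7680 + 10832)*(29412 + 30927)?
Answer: -190188528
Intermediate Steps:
U = 190188528 (U = 3152*60339 = 190188528)
-U = -1*190188528 = -190188528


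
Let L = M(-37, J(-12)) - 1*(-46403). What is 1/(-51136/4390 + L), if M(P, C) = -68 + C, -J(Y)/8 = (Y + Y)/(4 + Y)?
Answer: 2195/101627077 ≈ 2.1599e-5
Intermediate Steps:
J(Y) = -16*Y/(4 + Y) (J(Y) = -8*(Y + Y)/(4 + Y) = -8*2*Y/(4 + Y) = -16*Y/(4 + Y))
L = 46311 (L = (-68 - 16*(-12)/(4 - 12)) - 1*(-46403) = (-68 - 16*(-12)/(-8)) + 46403 = (-68 - 16*(-12)*(-⅛)) + 46403 = (-68 - 24) + 46403 = -92 + 46403 = 46311)
1/(-51136/4390 + L) = 1/(-51136/4390 + 46311) = 1/(-51136*1/4390 + 46311) = 1/(-25568/2195 + 46311) = 1/(101627077/2195) = 2195/101627077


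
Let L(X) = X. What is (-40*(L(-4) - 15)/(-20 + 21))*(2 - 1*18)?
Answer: -12160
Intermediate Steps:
(-40*(L(-4) - 15)/(-20 + 21))*(2 - 1*18) = (-40*(-4 - 15)/(-20 + 21))*(2 - 1*18) = (-(-760)/1)*(2 - 18) = -(-760)*(-16) = -40*(-19)*(-16) = 760*(-16) = -12160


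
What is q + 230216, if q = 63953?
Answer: 294169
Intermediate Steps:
q + 230216 = 63953 + 230216 = 294169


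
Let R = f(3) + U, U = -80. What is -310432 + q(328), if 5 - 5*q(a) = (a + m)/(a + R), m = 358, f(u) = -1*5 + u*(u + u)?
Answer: -405113141/1305 ≈ -3.1043e+5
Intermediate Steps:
f(u) = -5 + 2*u² (f(u) = -5 + u*(2*u) = -5 + 2*u²)
R = -67 (R = (-5 + 2*3²) - 80 = (-5 + 2*9) - 80 = (-5 + 18) - 80 = 13 - 80 = -67)
q(a) = 1 - (358 + a)/(5*(-67 + a)) (q(a) = 1 - (a + 358)/(5*(a - 67)) = 1 - (358 + a)/(5*(-67 + a)))
-310432 + q(328) = -310432 + (-693 + 4*328)/(5*(-67 + 328)) = -310432 + (⅕)*(-693 + 1312)/261 = -310432 + (⅕)*(1/261)*619 = -310432 + 619/1305 = -405113141/1305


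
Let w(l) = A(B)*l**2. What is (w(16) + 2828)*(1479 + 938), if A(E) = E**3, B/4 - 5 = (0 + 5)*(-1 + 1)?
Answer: 4956851276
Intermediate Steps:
B = 20 (B = 20 + 4*((0 + 5)*(-1 + 1)) = 20 + 4*(5*0) = 20 + 4*0 = 20 + 0 = 20)
w(l) = 8000*l**2 (w(l) = 20**3*l**2 = 8000*l**2)
(w(16) + 2828)*(1479 + 938) = (8000*16**2 + 2828)*(1479 + 938) = (8000*256 + 2828)*2417 = (2048000 + 2828)*2417 = 2050828*2417 = 4956851276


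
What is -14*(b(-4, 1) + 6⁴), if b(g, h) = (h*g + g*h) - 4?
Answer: -17976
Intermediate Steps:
b(g, h) = -4 + 2*g*h (b(g, h) = (g*h + g*h) - 4 = 2*g*h - 4 = -4 + 2*g*h)
-14*(b(-4, 1) + 6⁴) = -14*((-4 + 2*(-4)*1) + 6⁴) = -14*((-4 - 8) + 1296) = -14*(-12 + 1296) = -14*1284 = -17976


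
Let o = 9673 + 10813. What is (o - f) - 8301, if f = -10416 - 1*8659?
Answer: 31260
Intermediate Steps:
f = -19075 (f = -10416 - 8659 = -19075)
o = 20486
(o - f) - 8301 = (20486 - 1*(-19075)) - 8301 = (20486 + 19075) - 8301 = 39561 - 8301 = 31260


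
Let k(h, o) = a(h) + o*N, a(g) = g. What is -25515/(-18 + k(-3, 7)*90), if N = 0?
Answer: 2835/32 ≈ 88.594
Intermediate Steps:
k(h, o) = h (k(h, o) = h + o*0 = h + 0 = h)
-25515/(-18 + k(-3, 7)*90) = -25515/(-18 - 3*90) = -25515/(-18 - 270) = -25515/(-288) = -25515*(-1/288) = 2835/32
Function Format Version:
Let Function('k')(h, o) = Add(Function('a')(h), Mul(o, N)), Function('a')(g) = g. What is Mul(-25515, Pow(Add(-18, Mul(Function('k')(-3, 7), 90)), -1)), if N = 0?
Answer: Rational(2835, 32) ≈ 88.594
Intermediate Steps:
Function('k')(h, o) = h (Function('k')(h, o) = Add(h, Mul(o, 0)) = Add(h, 0) = h)
Mul(-25515, Pow(Add(-18, Mul(Function('k')(-3, 7), 90)), -1)) = Mul(-25515, Pow(Add(-18, Mul(-3, 90)), -1)) = Mul(-25515, Pow(Add(-18, -270), -1)) = Mul(-25515, Pow(-288, -1)) = Mul(-25515, Rational(-1, 288)) = Rational(2835, 32)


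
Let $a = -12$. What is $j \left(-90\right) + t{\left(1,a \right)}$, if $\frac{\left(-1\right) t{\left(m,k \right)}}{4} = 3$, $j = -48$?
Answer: $4308$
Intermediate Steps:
$t{\left(m,k \right)} = -12$ ($t{\left(m,k \right)} = \left(-4\right) 3 = -12$)
$j \left(-90\right) + t{\left(1,a \right)} = \left(-48\right) \left(-90\right) - 12 = 4320 - 12 = 4308$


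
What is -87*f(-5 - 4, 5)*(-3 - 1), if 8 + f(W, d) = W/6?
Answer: -3306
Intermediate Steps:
f(W, d) = -8 + W/6
-87*f(-5 - 4, 5)*(-3 - 1) = -87*(-8 + (-5 - 4)/6)*(-3 - 1) = -87*(-8 + (⅙)*(-9))*(-4) = -87*(-8 - 3/2)*(-4) = -(-1653)*(-4)/2 = -87*38 = -3306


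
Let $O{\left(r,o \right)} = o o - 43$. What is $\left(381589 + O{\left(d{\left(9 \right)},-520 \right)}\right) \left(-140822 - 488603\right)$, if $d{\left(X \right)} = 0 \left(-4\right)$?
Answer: $-410351111050$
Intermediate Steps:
$d{\left(X \right)} = 0$
$O{\left(r,o \right)} = -43 + o^{2}$ ($O{\left(r,o \right)} = o^{2} - 43 = -43 + o^{2}$)
$\left(381589 + O{\left(d{\left(9 \right)},-520 \right)}\right) \left(-140822 - 488603\right) = \left(381589 - \left(43 - \left(-520\right)^{2}\right)\right) \left(-140822 - 488603\right) = \left(381589 + \left(-43 + 270400\right)\right) \left(-629425\right) = \left(381589 + 270357\right) \left(-629425\right) = 651946 \left(-629425\right) = -410351111050$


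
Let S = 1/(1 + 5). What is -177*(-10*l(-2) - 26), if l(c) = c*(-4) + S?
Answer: 19057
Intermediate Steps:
S = 1/6 ≈ 0.16667
l(c) = 1/6 - 4*c (l(c) = c*(-4) + 1/6 = -4*c + 1/6 = 1/6 - 4*c)
-177*(-10*l(-2) - 26) = -177*(-10*(1/6 - 4*(-2)) - 26) = -177*(-10*(1/6 + 8) - 26) = -177*(-10*49/6 - 26) = -177*(-245/3 - 26) = -177*(-323/3) = 19057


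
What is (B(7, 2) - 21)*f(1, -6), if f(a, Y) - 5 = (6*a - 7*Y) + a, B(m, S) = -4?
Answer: -1350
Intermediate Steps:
f(a, Y) = 5 - 7*Y + 7*a (f(a, Y) = 5 + ((6*a - 7*Y) + a) = 5 + ((-7*Y + 6*a) + a) = 5 + (-7*Y + 7*a) = 5 - 7*Y + 7*a)
(B(7, 2) - 21)*f(1, -6) = (-4 - 21)*(5 - 7*(-6) + 7*1) = -25*(5 + 42 + 7) = -25*54 = -1350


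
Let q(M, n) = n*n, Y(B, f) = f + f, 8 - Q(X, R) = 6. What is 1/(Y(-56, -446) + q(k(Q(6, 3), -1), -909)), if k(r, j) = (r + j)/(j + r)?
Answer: 1/825389 ≈ 1.2116e-6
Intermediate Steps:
Q(X, R) = 2 (Q(X, R) = 8 - 1*6 = 8 - 6 = 2)
k(r, j) = 1 (k(r, j) = (j + r)/(j + r) = 1)
Y(B, f) = 2*f
q(M, n) = n**2
1/(Y(-56, -446) + q(k(Q(6, 3), -1), -909)) = 1/(2*(-446) + (-909)**2) = 1/(-892 + 826281) = 1/825389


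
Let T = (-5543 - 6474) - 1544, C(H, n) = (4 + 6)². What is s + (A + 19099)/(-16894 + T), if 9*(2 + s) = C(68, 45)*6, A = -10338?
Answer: 5881987/91365 ≈ 64.379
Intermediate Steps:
C(H, n) = 100 (C(H, n) = 10² = 100)
s = 194/3 (s = -2 + (100*6)/9 = -2 + (⅑)*600 = -2 + 200/3 = 194/3 ≈ 64.667)
T = -13561 (T = -12017 - 1544 = -13561)
s + (A + 19099)/(-16894 + T) = 194/3 + (-10338 + 19099)/(-16894 - 13561) = 194/3 + 8761/(-30455) = 194/3 + 8761*(-1/30455) = 194/3 - 8761/30455 = 5881987/91365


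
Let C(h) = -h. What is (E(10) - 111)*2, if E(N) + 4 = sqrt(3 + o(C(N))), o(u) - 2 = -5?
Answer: -230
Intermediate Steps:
o(u) = -3 (o(u) = 2 - 5 = -3)
E(N) = -4 (E(N) = -4 + sqrt(3 - 3) = -4 + sqrt(0) = -4 + 0 = -4)
(E(10) - 111)*2 = (-4 - 111)*2 = -115*2 = -230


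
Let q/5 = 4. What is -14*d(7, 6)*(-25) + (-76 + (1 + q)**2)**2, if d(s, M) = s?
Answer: 135675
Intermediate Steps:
q = 20 (q = 5*4 = 20)
-14*d(7, 6)*(-25) + (-76 + (1 + q)**2)**2 = -14*7*(-25) + (-76 + (1 + 20)**2)**2 = -98*(-25) + (-76 + 21**2)**2 = 2450 + (-76 + 441)**2 = 2450 + 365**2 = 2450 + 133225 = 135675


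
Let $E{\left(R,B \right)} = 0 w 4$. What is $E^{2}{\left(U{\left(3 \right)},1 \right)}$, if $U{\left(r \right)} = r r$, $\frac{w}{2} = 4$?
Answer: $0$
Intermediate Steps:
$w = 8$ ($w = 2 \cdot 4 = 8$)
$U{\left(r \right)} = r^{2}$
$E{\left(R,B \right)} = 0$ ($E{\left(R,B \right)} = 0 \cdot 8 \cdot 4 = 0 \cdot 32 = 0$)
$E^{2}{\left(U{\left(3 \right)},1 \right)} = 0^{2} = 0$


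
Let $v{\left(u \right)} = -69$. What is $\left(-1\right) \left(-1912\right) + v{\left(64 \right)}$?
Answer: $1843$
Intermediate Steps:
$\left(-1\right) \left(-1912\right) + v{\left(64 \right)} = \left(-1\right) \left(-1912\right) - 69 = 1912 - 69 = 1843$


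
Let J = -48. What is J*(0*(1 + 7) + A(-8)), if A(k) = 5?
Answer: -240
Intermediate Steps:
J*(0*(1 + 7) + A(-8)) = -48*(0*(1 + 7) + 5) = -48*(0*8 + 5) = -48*(0 + 5) = -48*5 = -240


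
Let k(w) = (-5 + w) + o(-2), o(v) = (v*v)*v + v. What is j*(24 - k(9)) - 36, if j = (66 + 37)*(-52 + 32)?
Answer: -61836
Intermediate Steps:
o(v) = v + v³ (o(v) = v²*v + v = v³ + v = v + v³)
k(w) = -15 + w (k(w) = (-5 + w) + (-2 + (-2)³) = (-5 + w) + (-2 - 8) = (-5 + w) - 10 = -15 + w)
j = -2060 (j = 103*(-20) = -2060)
j*(24 - k(9)) - 36 = -2060*(24 - (-15 + 9)) - 36 = -2060*(24 - 1*(-6)) - 36 = -2060*(24 + 6) - 36 = -2060*30 - 36 = -61800 - 36 = -61836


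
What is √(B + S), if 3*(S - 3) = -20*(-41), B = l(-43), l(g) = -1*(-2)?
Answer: √2505/3 ≈ 16.683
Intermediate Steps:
l(g) = 2
B = 2
S = 829/3 (S = 3 + (-20*(-41))/3 = 3 + (⅓)*820 = 3 + 820/3 = 829/3 ≈ 276.33)
√(B + S) = √(2 + 829/3) = √(835/3) = √2505/3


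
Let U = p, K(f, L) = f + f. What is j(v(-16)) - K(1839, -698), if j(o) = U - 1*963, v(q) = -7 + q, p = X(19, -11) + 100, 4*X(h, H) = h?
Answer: -18145/4 ≈ -4536.3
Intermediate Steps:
K(f, L) = 2*f
X(h, H) = h/4
p = 419/4 (p = (¼)*19 + 100 = 19/4 + 100 = 419/4 ≈ 104.75)
U = 419/4 ≈ 104.75
j(o) = -3433/4 (j(o) = 419/4 - 1*963 = 419/4 - 963 = -3433/4)
j(v(-16)) - K(1839, -698) = -3433/4 - 2*1839 = -3433/4 - 1*3678 = -3433/4 - 3678 = -18145/4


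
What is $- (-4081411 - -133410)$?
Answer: $3948001$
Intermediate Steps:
$- (-4081411 - -133410) = - (-4081411 + 133410) = \left(-1\right) \left(-3948001\right) = 3948001$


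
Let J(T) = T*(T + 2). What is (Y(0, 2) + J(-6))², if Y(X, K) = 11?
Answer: 1225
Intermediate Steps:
J(T) = T*(2 + T)
(Y(0, 2) + J(-6))² = (11 - 6*(2 - 6))² = (11 - 6*(-4))² = (11 + 24)² = 35² = 1225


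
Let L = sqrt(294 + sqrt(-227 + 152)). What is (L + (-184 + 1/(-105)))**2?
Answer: (19321 - 105*sqrt(294 + 5*I*sqrt(3)))**2/11025 ≈ 27843.0 - 84.269*I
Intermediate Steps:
L = sqrt(294 + 5*I*sqrt(3)) (L = sqrt(294 + sqrt(-75)) = sqrt(294 + 5*I*sqrt(3)) ≈ 17.148 + 0.2525*I)
(L + (-184 + 1/(-105)))**2 = (sqrt(294 + 5*I*sqrt(3)) + (-184 + 1/(-105)))**2 = (sqrt(294 + 5*I*sqrt(3)) + (-184 - 1/105))**2 = (sqrt(294 + 5*I*sqrt(3)) - 19321/105)**2 = (-19321/105 + sqrt(294 + 5*I*sqrt(3)))**2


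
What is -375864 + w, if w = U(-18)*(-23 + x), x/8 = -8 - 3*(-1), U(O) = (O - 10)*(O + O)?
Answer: -439368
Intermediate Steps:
U(O) = 2*O*(-10 + O) (U(O) = (-10 + O)*(2*O) = 2*O*(-10 + O))
x = -40 (x = 8*(-8 - 3*(-1)) = 8*(-8 + 3) = 8*(-5) = -40)
w = -63504 (w = (2*(-18)*(-10 - 18))*(-23 - 40) = (2*(-18)*(-28))*(-63) = 1008*(-63) = -63504)
-375864 + w = -375864 - 63504 = -439368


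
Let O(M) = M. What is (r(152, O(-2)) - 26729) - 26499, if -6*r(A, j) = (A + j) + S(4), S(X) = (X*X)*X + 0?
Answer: -159791/3 ≈ -53264.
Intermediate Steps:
S(X) = X**3 (S(X) = X**2*X + 0 = X**3 + 0 = X**3)
r(A, j) = -32/3 - A/6 - j/6 (r(A, j) = -((A + j) + 4**3)/6 = -((A + j) + 64)/6 = -(64 + A + j)/6 = -32/3 - A/6 - j/6)
(r(152, O(-2)) - 26729) - 26499 = ((-32/3 - 1/6*152 - 1/6*(-2)) - 26729) - 26499 = ((-32/3 - 76/3 + 1/3) - 26729) - 26499 = (-107/3 - 26729) - 26499 = -80294/3 - 26499 = -159791/3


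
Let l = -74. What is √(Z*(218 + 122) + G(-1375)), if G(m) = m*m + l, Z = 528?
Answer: √2070071 ≈ 1438.8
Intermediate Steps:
G(m) = -74 + m² (G(m) = m*m - 74 = m² - 74 = -74 + m²)
√(Z*(218 + 122) + G(-1375)) = √(528*(218 + 122) + (-74 + (-1375)²)) = √(528*340 + (-74 + 1890625)) = √(179520 + 1890551) = √2070071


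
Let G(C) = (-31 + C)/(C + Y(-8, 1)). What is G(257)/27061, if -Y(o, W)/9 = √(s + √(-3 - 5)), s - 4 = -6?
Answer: 226/(27061*(257 - 9*√2*√(-1 + I*√2))) ≈ 3.3381e-5 + 1.9919e-6*I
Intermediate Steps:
s = -2 (s = 4 - 6 = -2)
Y(o, W) = -9*√(-2 + 2*I*√2) (Y(o, W) = -9*√(-2 + √(-3 - 5)) = -9*√(-2 + √(-8)) = -9*√(-2 + 2*I*√2))
G(C) = (-31 + C)/(C - 9*√(-2 + 2*I*√2))
G(257)/27061 = ((-31 + 257)/(257 - 9*√2*√(-1 + I*√2)))/27061 = (226/(257 - 9*√2*√(-1 + I*√2)))*(1/27061) = 226/(27061*(257 - 9*√2*√(-1 + I*√2)))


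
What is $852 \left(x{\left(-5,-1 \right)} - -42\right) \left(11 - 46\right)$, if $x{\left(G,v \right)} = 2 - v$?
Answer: $-1341900$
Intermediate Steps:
$852 \left(x{\left(-5,-1 \right)} - -42\right) \left(11 - 46\right) = 852 \left(\left(2 - -1\right) - -42\right) \left(11 - 46\right) = 852 \left(\left(2 + 1\right) + 42\right) \left(-35\right) = 852 \left(3 + 42\right) \left(-35\right) = 852 \cdot 45 \left(-35\right) = 852 \left(-1575\right) = -1341900$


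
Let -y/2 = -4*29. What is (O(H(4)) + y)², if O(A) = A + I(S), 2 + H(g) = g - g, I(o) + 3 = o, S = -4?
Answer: 49729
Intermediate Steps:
I(o) = -3 + o
H(g) = -2 (H(g) = -2 + (g - g) = -2 + 0 = -2)
y = 232 (y = -(-8)*29 = -2*(-116) = 232)
O(A) = -7 + A (O(A) = A + (-3 - 4) = A - 7 = -7 + A)
(O(H(4)) + y)² = ((-7 - 2) + 232)² = (-9 + 232)² = 223² = 49729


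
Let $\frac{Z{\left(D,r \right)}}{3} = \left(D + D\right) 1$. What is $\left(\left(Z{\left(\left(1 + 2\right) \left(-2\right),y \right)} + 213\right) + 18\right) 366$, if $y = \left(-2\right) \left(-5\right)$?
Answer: $71370$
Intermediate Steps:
$y = 10$
$Z{\left(D,r \right)} = 6 D$ ($Z{\left(D,r \right)} = 3 \left(D + D\right) 1 = 3 \cdot 2 D 1 = 3 \cdot 2 D = 6 D$)
$\left(\left(Z{\left(\left(1 + 2\right) \left(-2\right),y \right)} + 213\right) + 18\right) 366 = \left(\left(6 \left(1 + 2\right) \left(-2\right) + 213\right) + 18\right) 366 = \left(\left(6 \cdot 3 \left(-2\right) + 213\right) + 18\right) 366 = \left(\left(6 \left(-6\right) + 213\right) + 18\right) 366 = \left(\left(-36 + 213\right) + 18\right) 366 = \left(177 + 18\right) 366 = 195 \cdot 366 = 71370$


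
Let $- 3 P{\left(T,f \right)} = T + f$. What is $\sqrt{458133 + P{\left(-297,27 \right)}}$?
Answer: $\sqrt{458223} \approx 676.92$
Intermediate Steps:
$P{\left(T,f \right)} = - \frac{T}{3} - \frac{f}{3}$ ($P{\left(T,f \right)} = - \frac{T + f}{3} = - \frac{T}{3} - \frac{f}{3}$)
$\sqrt{458133 + P{\left(-297,27 \right)}} = \sqrt{458133 - -90} = \sqrt{458133 + \left(99 - 9\right)} = \sqrt{458133 + 90} = \sqrt{458223}$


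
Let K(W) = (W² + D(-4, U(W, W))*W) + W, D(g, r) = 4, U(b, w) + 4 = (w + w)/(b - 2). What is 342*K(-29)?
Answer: 238032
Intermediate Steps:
U(b, w) = -4 + 2*w/(-2 + b) (U(b, w) = -4 + (w + w)/(b - 2) = -4 + (2*w)/(-2 + b) = -4 + 2*w/(-2 + b))
K(W) = W² + 5*W (K(W) = (W² + 4*W) + W = W² + 5*W)
342*K(-29) = 342*(-29*(5 - 29)) = 342*(-29*(-24)) = 342*696 = 238032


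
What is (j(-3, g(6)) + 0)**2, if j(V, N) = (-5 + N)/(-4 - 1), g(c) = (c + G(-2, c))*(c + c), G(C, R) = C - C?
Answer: 4489/25 ≈ 179.56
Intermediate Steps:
G(C, R) = 0
g(c) = 2*c**2 (g(c) = (c + 0)*(c + c) = c*(2*c) = 2*c**2)
j(V, N) = 1 - N/5 (j(V, N) = (-5 + N)/(-5) = (-5 + N)*(-1/5) = 1 - N/5)
(j(-3, g(6)) + 0)**2 = ((1 - 2*6**2/5) + 0)**2 = ((1 - 2*36/5) + 0)**2 = ((1 - 1/5*72) + 0)**2 = ((1 - 72/5) + 0)**2 = (-67/5 + 0)**2 = (-67/5)**2 = 4489/25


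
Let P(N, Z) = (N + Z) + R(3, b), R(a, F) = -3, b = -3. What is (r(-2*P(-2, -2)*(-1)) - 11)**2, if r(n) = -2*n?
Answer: 289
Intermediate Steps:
P(N, Z) = -3 + N + Z (P(N, Z) = (N + Z) - 3 = -3 + N + Z)
(r(-2*P(-2, -2)*(-1)) - 11)**2 = (-2*(-2*(-3 - 2 - 2))*(-1) - 11)**2 = (-2*(-2*(-7))*(-1) - 11)**2 = (-28*(-1) - 11)**2 = (-2*(-14) - 11)**2 = (28 - 11)**2 = 17**2 = 289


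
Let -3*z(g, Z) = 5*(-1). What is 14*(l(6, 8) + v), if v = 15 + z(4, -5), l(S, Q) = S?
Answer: 952/3 ≈ 317.33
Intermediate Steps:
z(g, Z) = 5/3 (z(g, Z) = -5*(-1)/3 = -⅓*(-5) = 5/3)
v = 50/3 (v = 15 + 5/3 = 50/3 ≈ 16.667)
14*(l(6, 8) + v) = 14*(6 + 50/3) = 14*(68/3) = 952/3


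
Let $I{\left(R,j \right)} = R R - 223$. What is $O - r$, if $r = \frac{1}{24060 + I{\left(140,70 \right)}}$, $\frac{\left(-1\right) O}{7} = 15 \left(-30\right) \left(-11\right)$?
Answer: $- \frac{1505092051}{43437} \approx -34650.0$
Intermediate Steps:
$O = -34650$ ($O = - 7 \cdot 15 \left(-30\right) \left(-11\right) = - 7 \left(\left(-450\right) \left(-11\right)\right) = \left(-7\right) 4950 = -34650$)
$I{\left(R,j \right)} = -223 + R^{2}$ ($I{\left(R,j \right)} = R^{2} - 223 = -223 + R^{2}$)
$r = \frac{1}{43437}$ ($r = \frac{1}{24060 - \left(223 - 140^{2}\right)} = \frac{1}{24060 + \left(-223 + 19600\right)} = \frac{1}{24060 + 19377} = \frac{1}{43437} \approx 2.3022 \cdot 10^{-5}$)
$O - r = -34650 - \frac{1}{43437} = - \frac{1505092051}{43437}$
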